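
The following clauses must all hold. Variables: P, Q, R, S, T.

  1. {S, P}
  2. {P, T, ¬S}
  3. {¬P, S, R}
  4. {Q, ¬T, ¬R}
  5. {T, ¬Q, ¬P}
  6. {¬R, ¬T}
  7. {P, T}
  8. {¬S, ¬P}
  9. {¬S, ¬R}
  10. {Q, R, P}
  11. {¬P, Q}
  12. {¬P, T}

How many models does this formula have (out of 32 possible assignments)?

1

Satisfying assignments:
  P=F Q=T R=F S=T T=T
That's 1 in total.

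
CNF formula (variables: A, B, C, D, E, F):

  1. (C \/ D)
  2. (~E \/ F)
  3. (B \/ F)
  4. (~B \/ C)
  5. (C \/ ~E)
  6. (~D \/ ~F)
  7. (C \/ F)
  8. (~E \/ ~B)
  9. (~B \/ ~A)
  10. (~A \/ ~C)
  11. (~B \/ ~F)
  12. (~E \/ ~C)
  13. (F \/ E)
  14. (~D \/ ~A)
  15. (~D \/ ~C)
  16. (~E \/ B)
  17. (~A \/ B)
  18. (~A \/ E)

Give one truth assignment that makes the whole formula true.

A occurs only negated in the remaining clauses — set A = False.
Try B = False.
  then F is forced to True.
  then D is forced to False.
  then C is forced to True.
  then E is forced to False.
Every clause has at least one true literal under this assignment.
Check each clause:
  1. (D \/ C) — C is true.
  2. (~E \/ F) — ~E is true.
  3. (F \/ B) — F is true.
  4. (C \/ ~B) — C is true.
  5. (~E \/ C) — C is true.
  6. (~F \/ ~D) — ~D is true.
  7. (F \/ C) — C is true.
  8. (~B \/ ~E) — ~E is true.
  9. (~B \/ ~A) — ~A is true.
  10. (~A \/ ~C) — ~A is true.
  11. (~B \/ ~F) — ~B is true.
  12. (~E \/ ~C) — ~E is true.
  13. (E \/ F) — F is true.
  14. (~D \/ ~A) — ~D is true.
  15. (~D \/ ~C) — ~D is true.
  16. (B \/ ~E) — ~E is true.
  17. (B \/ ~A) — ~A is true.
  18. (E \/ ~A) — ~A is true.

A = F, B = F, C = T, D = F, E = F, F = T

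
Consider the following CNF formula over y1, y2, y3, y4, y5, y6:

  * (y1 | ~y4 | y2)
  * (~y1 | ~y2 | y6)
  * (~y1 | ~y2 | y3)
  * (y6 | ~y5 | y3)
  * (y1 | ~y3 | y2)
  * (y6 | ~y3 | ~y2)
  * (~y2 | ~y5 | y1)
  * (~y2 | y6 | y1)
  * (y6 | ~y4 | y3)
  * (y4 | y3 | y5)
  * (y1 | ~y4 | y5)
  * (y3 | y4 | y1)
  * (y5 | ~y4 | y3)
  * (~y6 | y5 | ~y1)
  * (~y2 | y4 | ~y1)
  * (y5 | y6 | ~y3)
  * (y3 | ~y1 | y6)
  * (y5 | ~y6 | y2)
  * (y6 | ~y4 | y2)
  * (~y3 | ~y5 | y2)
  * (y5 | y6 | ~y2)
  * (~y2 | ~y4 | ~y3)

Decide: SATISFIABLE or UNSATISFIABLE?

SATISFIABLE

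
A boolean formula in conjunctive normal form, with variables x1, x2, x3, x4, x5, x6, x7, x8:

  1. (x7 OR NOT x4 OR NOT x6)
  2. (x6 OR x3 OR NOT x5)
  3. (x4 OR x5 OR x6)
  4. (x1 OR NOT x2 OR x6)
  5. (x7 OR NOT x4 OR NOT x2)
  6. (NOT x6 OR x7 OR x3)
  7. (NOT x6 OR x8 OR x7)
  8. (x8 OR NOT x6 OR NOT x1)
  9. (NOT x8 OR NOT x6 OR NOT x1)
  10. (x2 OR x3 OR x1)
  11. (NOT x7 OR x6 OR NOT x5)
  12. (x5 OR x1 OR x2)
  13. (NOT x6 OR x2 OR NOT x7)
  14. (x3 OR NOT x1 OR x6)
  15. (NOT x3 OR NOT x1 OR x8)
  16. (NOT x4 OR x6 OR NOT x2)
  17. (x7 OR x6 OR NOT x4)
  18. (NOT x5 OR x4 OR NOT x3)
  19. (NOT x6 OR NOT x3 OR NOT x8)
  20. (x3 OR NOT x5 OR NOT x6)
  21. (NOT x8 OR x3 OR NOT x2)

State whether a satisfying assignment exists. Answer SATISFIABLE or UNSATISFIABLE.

SATISFIABLE

Try x1 = False.
The remaining clauses are satisfied by x2 = True, x3 = False, x4 = True, x5 = False, x6 = True, x7 = True, x8 = False.
So x1=False, x2=True, x3=False, x4=True, x5=False, x6=True, x7=True, x8=False is a satisfying assignment.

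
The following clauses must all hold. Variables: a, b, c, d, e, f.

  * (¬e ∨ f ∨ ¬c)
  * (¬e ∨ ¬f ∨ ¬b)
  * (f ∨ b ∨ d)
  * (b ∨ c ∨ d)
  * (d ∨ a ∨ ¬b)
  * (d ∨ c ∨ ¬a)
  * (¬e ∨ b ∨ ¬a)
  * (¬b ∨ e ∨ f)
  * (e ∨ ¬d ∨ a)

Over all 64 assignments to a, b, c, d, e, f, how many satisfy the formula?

15

Case analysis on b and d:
  b=T, d=T: remaining (a,c,e,f) ∈ {(F,F,T,F); (T,F,F,T); (T,F,T,F); (T,T,F,T)} — 4.
  b=T, d=F: remaining (a,c,e,f) ∈ {(T,T,F,T)} — 1.
  b=F, d=T: 7 of the 16 assignments to (a,c,e,f) work.
  b=F, d=F: remaining (a,c,e,f) ∈ {(F,T,F,T); (F,T,T,T); (T,T,F,T)} — 3.
Total: 4 + 1 + 7 + 3 = 15.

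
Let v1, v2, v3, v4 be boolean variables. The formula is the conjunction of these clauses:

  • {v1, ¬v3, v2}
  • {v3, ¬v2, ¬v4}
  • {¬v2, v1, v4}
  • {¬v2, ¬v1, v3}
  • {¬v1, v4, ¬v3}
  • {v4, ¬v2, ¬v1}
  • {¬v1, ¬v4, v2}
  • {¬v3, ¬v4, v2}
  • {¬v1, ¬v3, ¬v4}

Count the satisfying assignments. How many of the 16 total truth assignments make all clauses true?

Satisfying assignments:
  v1=0 v2=0 v3=0 v4=0
  v1=0 v2=0 v3=0 v4=1
  v1=0 v2=1 v3=1 v4=1
  v1=1 v2=0 v3=0 v4=0
Count: 4.

4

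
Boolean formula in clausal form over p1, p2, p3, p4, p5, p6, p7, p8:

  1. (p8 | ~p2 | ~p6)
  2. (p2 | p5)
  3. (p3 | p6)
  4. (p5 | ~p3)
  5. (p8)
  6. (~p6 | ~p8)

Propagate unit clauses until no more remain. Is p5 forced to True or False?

(p8) is a unit clause: p8 = True.
From (~p8 | ~p6) and p8 = True: p6 = False.
From (p6 | p3) and p6 = False: p3 = True.
From (~p3 | p5) and p3 = True: p5 = True.

True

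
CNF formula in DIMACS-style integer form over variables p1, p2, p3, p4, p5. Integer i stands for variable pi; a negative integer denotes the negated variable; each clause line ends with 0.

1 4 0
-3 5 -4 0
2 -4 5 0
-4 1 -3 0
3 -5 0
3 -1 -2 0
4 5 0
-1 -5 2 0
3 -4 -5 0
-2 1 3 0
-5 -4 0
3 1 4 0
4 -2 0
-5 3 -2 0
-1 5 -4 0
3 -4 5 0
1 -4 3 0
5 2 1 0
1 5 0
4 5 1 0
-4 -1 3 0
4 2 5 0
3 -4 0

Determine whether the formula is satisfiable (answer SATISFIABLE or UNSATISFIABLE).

p4 = True:
  propagation gives p5=False, p3=False; an empty clause results — contradiction.
p4 = False:
  propagation gives p1=True, p5=True, p3=True, p2=True; an empty clause results — contradiction.
Every branch closes, so no satisfying assignment exists.

UNSATISFIABLE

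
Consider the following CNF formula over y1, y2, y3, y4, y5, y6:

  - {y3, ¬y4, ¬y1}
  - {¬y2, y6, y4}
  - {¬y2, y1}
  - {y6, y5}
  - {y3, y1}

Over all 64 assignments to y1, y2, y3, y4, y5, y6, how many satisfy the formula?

22

Case analysis on y1 and y2:
  y1=1, y2=1: 7 of the 16 assignments to (y3,y4,y5,y6) work.
  y1=1, y2=0: 9 of the 16 assignments to (y3,y4,y5,y6) work.
  y1=0, y2=1: a clause becomes empty — 0.
  y1=0, y2=0: y4 free; 3 ways for (y3,y5,y6) × 2^1 = 6.
Total: 7 + 9 + 0 + 6 = 22.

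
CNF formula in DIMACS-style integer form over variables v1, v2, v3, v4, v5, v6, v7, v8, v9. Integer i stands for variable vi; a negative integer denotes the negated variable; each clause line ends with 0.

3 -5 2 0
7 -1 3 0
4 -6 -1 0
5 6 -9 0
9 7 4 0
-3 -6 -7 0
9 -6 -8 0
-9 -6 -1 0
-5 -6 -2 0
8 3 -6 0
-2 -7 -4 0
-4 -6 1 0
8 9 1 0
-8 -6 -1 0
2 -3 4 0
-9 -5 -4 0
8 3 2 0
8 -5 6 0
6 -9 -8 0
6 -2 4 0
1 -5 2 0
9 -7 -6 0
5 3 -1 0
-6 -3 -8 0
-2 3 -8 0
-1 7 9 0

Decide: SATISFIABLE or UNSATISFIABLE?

SATISFIABLE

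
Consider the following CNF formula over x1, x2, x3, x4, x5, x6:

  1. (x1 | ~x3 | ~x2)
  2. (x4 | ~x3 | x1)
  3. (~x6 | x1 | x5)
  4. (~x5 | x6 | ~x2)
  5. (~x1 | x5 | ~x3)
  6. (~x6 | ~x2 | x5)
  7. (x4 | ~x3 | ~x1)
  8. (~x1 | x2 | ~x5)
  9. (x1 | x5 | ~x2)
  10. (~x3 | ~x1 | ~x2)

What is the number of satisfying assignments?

19

Split on x1, then x2.
  x1=T, x2=T: remaining (x3,x4,x5,x6) ∈ {(F,F,F,F); (F,F,T,T); (F,T,F,F); (F,T,T,T)} — 4.
  x1=T, x2=F: remaining (x3,x4,x5,x6) ∈ {(F,F,F,F); (F,F,F,T); (F,T,F,F); (F,T,F,T)} — 4.
  x1=F, x2=T: remaining (x3,x4,x5,x6) ∈ {(F,F,T,T); (F,T,T,T)} — 2.
  x1=F, x2=F: 9 of the 16 assignments to (x3,x4,x5,x6) work.
Total: 4 + 4 + 2 + 9 = 19.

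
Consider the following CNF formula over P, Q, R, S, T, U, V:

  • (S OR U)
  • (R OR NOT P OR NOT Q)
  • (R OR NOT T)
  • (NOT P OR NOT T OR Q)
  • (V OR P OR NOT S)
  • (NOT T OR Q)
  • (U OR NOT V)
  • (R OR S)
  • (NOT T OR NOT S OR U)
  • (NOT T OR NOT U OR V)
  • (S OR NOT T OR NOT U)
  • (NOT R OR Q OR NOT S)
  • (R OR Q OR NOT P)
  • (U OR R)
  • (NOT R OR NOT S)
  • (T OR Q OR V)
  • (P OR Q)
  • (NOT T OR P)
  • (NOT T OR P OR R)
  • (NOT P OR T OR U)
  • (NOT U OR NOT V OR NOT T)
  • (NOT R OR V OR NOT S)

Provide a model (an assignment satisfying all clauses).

Set P = False and propagate.
  then Q is forced to True.
  then T is forced to False.
Branch on R: take R = True.
  then S is forced to False.
  then U is forced to True.
V is now unconstrained; take V = True.
Every clause has at least one true literal under this assignment.

P = F, Q = T, R = T, S = F, T = F, U = T, V = T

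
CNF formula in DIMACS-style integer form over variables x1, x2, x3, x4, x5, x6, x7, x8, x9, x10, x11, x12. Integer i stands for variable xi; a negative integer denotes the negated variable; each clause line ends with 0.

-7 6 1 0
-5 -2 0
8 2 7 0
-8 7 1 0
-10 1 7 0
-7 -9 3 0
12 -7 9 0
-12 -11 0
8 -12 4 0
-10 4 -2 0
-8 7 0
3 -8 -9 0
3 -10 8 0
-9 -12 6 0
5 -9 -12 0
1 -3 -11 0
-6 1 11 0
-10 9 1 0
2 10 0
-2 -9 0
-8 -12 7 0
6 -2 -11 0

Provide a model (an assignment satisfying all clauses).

x1=1, x2=1, x3=0, x4=0, x5=0, x6=0, x7=1, x8=1, x9=0, x10=0, x11=0, x12=1

Check each clause:
  1. (~x7 \/ x6 \/ x1) — x1 is true.
  2. (~x2 \/ ~x5) — ~x5 is true.
  3. (x8 \/ x7 \/ x2) — x8 is true.
  4. (x1 \/ x7 \/ ~x8) — x1 is true.
  5. (x7 \/ x1 \/ ~x10) — x1 is true.
  6. (~x7 \/ x3 \/ ~x9) — ~x9 is true.
  7. (~x7 \/ x9 \/ x12) — x12 is true.
  8. (~x12 \/ ~x11) — ~x11 is true.
  9. (x8 \/ x4 \/ ~x12) — x8 is true.
  10. (x4 \/ ~x10 \/ ~x2) — ~x10 is true.
  11. (x7 \/ ~x8) — x7 is true.
  12. (~x9 \/ ~x8 \/ x3) — ~x9 is true.
  13. (x3 \/ x8 \/ ~x10) — x8 is true.
  14. (~x9 \/ x6 \/ ~x12) — ~x9 is true.
  15. (~x9 \/ x5 \/ ~x12) — ~x9 is true.
  16. (x1 \/ ~x11 \/ ~x3) — x1 is true.
  17. (x1 \/ x11 \/ ~x6) — x1 is true.
  18. (x9 \/ ~x10 \/ x1) — x1 is true.
  19. (x2 \/ x10) — x2 is true.
  20. (~x9 \/ ~x2) — ~x9 is true.
  21. (~x12 \/ x7 \/ ~x8) — x7 is true.
  22. (~x2 \/ x6 \/ ~x11) — ~x11 is true.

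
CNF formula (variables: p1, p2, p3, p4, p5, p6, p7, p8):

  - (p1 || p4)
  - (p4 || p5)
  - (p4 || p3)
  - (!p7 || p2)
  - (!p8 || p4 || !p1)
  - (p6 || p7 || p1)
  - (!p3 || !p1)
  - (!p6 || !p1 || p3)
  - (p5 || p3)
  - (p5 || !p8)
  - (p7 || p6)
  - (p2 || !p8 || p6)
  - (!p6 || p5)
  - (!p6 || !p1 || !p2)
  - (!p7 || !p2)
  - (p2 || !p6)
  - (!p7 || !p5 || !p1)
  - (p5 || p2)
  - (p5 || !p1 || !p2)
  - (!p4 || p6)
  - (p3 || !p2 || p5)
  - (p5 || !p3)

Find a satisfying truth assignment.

Try p1 = False.
  then p4 is forced to True.
  then p6 is forced to True.
  then p5 is forced to True.
  then p2 is forced to True.
  then p7 is forced to False.
p3, p8 are now unconstrained; take p3 = False, p8 = True.

p1=False, p2=True, p3=False, p4=True, p5=True, p6=True, p7=False, p8=True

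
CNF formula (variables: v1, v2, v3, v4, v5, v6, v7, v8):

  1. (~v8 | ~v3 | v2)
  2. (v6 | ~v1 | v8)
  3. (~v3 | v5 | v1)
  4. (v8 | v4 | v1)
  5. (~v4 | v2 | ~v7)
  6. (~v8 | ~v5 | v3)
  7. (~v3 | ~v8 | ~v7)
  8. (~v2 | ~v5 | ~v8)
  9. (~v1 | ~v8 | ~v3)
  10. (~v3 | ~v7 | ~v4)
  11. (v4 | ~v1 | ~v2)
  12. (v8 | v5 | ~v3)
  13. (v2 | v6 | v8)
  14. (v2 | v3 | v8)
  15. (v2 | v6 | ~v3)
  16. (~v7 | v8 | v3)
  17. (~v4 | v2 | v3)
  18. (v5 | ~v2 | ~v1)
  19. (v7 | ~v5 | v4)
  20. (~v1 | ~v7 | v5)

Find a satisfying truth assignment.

v1=F, v2=T, v3=F, v4=T, v5=T, v6=F, v7=F, v8=F

Check each clause:
  1. (~v3 | v2 | ~v8) — ~v8 is true.
  2. (~v1 | v8 | v6) — ~v1 is true.
  3. (v1 | v5 | ~v3) — ~v3 is true.
  4. (v4 | v1 | v8) — v4 is true.
  5. (v2 | ~v7 | ~v4) — ~v7 is true.
  6. (~v5 | v3 | ~v8) — ~v8 is true.
  7. (~v3 | ~v8 | ~v7) — ~v8 is true.
  8. (~v5 | ~v2 | ~v8) — ~v8 is true.
  9. (~v8 | ~v3 | ~v1) — ~v8 is true.
  10. (~v7 | ~v4 | ~v3) — ~v7 is true.
  11. (v4 | ~v1 | ~v2) — v4 is true.
  12. (~v3 | v8 | v5) — ~v3 is true.
  13. (v2 | v8 | v6) — v2 is true.
  14. (v2 | v8 | v3) — v2 is true.
  15. (v2 | v6 | ~v3) — v2 is true.
  16. (v8 | v3 | ~v7) — ~v7 is true.
  17. (~v4 | v2 | v3) — v2 is true.
  18. (v5 | ~v2 | ~v1) — v5 is true.
  19. (v4 | ~v5 | v7) — v4 is true.
  20. (~v1 | ~v7 | v5) — ~v7 is true.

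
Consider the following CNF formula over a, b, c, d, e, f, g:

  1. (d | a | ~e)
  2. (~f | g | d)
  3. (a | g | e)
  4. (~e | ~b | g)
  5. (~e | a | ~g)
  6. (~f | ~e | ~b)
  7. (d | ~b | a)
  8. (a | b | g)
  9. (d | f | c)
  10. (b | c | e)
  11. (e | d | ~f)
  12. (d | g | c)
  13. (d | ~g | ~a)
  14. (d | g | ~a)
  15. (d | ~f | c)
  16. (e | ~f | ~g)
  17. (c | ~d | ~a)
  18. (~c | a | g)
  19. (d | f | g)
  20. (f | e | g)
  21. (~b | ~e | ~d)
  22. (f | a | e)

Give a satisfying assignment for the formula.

Set a = True and propagate.
Try b = False.
Try c = True.
The remaining clauses are satisfied by d = True, e = True, f = True, g = True.

a=T, b=F, c=T, d=T, e=T, f=T, g=T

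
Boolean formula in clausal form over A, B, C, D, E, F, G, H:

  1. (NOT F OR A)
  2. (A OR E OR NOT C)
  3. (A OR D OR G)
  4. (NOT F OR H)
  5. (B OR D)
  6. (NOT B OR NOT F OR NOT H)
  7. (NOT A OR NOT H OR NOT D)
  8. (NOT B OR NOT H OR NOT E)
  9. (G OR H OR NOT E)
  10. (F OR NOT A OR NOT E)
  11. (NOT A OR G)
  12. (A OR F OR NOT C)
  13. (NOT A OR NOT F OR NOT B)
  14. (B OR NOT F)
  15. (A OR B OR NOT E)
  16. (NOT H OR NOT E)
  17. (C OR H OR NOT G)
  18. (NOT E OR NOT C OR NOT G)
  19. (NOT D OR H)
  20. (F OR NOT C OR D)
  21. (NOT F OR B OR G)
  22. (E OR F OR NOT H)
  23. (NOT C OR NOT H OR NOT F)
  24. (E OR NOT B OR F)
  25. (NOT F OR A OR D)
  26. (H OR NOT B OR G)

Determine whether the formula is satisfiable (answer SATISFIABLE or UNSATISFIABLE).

F = True:
  propagation gives A=True, H=True, B=False; an empty clause results — contradiction.
F = False:
  E = True:
    propagation gives A=False, C=False, B=True, H=False; an empty clause results — contradiction.
  E = False:
    propagation gives H=False, D=False, B=True; an empty clause results — contradiction.
Every branch closes, so no satisfying assignment exists.

UNSATISFIABLE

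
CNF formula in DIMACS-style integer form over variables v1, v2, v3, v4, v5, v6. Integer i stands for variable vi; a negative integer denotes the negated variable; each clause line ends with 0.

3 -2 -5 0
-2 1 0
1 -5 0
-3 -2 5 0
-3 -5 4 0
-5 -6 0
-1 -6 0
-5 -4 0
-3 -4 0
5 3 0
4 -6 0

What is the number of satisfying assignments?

3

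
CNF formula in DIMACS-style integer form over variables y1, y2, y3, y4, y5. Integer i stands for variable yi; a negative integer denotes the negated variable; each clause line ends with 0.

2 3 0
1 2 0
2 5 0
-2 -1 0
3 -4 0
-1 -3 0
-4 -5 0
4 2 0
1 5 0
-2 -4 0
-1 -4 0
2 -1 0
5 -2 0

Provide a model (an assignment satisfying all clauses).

y1 = F, y2 = T, y3 = T, y4 = F, y5 = T

Try y1 = False.
  then y2 is forced to True.
  then y5 is forced to True.
  then y4 is forced to False.
y3 is now unconstrained; take y3 = True.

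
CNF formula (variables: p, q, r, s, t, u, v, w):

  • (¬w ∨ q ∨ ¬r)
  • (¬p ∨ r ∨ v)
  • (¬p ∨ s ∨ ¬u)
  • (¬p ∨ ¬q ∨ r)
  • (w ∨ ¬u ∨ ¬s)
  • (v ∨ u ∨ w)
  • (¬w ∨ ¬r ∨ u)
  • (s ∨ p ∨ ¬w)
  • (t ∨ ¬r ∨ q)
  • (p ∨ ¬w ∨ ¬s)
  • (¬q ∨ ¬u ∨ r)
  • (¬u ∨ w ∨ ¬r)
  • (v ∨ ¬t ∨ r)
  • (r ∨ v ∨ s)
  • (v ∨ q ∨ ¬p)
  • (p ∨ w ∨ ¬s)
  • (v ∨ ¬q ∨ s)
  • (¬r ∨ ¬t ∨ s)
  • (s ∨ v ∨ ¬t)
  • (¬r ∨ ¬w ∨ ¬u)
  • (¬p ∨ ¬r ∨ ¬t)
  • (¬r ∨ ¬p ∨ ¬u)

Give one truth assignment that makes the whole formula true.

p=False, q=True, r=True, s=False, t=False, u=False, v=True, w=False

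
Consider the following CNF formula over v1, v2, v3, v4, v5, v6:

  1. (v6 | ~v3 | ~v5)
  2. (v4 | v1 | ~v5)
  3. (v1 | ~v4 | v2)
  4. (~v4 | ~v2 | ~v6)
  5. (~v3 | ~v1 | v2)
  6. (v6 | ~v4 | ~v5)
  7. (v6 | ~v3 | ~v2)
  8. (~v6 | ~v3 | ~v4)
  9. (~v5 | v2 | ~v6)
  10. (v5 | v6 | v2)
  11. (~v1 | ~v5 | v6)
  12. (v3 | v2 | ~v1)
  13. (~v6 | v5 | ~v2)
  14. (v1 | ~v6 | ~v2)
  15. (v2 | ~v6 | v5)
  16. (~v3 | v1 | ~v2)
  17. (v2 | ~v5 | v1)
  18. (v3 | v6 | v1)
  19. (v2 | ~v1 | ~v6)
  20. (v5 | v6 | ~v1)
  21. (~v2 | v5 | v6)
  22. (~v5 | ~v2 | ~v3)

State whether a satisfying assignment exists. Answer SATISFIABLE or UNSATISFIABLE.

SATISFIABLE

Try v1 = True.
Branch on v2: take v2 = True.
Try v3 = False.
The remaining clauses are satisfied by v4 = False, v5 = True, v6 = True.
So v1=True  v2=True  v3=False  v4=False  v5=True  v6=True is a satisfying assignment.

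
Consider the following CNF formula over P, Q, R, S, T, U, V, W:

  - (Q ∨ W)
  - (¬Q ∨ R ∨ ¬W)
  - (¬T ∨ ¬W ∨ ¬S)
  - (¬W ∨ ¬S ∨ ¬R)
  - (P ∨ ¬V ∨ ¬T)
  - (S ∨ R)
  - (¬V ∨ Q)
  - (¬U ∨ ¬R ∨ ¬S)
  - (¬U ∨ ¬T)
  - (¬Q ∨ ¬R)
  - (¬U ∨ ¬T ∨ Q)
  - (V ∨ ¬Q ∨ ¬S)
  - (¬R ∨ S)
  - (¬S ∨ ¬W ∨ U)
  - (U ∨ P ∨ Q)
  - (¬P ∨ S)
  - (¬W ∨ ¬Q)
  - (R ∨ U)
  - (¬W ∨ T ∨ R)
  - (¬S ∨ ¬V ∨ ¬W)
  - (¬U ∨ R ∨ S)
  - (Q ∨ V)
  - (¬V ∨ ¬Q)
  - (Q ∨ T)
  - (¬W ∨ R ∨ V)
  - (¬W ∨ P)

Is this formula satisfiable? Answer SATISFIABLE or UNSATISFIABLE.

UNSATISFIABLE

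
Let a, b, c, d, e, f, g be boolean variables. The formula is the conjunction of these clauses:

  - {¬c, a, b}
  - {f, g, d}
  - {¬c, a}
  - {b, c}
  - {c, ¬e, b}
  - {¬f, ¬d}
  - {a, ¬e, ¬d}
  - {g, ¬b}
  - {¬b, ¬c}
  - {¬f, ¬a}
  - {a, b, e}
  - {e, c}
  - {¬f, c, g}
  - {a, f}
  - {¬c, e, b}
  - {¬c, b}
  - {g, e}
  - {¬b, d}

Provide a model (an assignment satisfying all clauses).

g occurs only positively in the remaining clauses — set g = True.
Try a = True.
  then f is forced to False.
Try b = True.
  then c is forced to False.
  then e is forced to True.
  then d is forced to True.
Every clause has at least one true literal under this assignment.

a = True, b = True, c = False, d = True, e = True, f = False, g = True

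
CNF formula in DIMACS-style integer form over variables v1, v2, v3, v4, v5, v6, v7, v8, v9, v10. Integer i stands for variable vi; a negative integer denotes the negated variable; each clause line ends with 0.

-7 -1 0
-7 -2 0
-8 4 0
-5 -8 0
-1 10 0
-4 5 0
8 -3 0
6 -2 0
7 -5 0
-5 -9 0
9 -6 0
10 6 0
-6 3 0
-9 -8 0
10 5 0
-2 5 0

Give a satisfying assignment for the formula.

v1=T, v2=F, v3=F, v4=F, v5=F, v6=F, v7=F, v8=F, v9=F, v10=T

Check each clause:
  1. (!v1 || !v7) — !v7 is true.
  2. (!v2 || !v7) — !v7 is true.
  3. (v4 || !v8) — !v8 is true.
  4. (!v8 || !v5) — !v8 is true.
  5. (!v1 || v10) — v10 is true.
  6. (v5 || !v4) — !v4 is true.
  7. (!v3 || v8) — !v3 is true.
  8. (v6 || !v2) — !v2 is true.
  9. (!v5 || v7) — !v5 is true.
  10. (!v5 || !v9) — !v5 is true.
  11. (v9 || !v6) — !v6 is true.
  12. (v10 || v6) — v10 is true.
  13. (!v6 || v3) — !v6 is true.
  14. (!v9 || !v8) — !v8 is true.
  15. (v10 || v5) — v10 is true.
  16. (!v2 || v5) — !v2 is true.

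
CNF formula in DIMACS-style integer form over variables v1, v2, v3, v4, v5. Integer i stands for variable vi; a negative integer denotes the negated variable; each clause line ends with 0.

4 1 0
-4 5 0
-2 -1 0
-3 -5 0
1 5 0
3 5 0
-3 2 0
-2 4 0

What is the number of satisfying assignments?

The models are:
  v1=0 v2=0 v3=0 v4=1 v5=1
  v1=0 v2=1 v3=0 v4=1 v5=1
  v1=1 v2=0 v3=0 v4=0 v5=1
  v1=1 v2=0 v3=0 v4=1 v5=1
Count: 4.

4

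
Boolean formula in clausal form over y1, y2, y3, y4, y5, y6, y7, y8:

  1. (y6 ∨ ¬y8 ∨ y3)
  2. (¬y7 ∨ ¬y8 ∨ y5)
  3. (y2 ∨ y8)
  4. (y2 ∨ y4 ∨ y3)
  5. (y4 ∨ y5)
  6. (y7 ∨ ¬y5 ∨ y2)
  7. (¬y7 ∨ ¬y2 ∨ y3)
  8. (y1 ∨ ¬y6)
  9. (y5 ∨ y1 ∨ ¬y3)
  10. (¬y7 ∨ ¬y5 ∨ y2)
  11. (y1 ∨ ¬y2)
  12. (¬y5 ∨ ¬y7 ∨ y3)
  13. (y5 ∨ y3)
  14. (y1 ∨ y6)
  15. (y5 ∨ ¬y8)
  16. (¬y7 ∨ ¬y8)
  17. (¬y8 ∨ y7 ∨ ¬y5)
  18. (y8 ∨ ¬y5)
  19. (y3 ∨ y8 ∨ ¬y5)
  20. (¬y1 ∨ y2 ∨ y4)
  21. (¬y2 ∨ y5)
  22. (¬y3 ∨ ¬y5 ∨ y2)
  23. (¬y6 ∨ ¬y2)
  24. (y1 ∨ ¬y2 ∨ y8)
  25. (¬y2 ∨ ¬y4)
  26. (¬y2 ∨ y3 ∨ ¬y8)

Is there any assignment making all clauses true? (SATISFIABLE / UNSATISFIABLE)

UNSATISFIABLE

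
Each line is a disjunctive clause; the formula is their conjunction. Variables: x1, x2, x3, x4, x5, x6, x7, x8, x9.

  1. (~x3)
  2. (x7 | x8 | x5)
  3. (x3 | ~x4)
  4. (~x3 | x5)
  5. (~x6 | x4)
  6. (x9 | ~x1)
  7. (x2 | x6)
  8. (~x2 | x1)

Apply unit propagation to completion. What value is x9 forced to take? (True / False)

(~x3) stands alone — x3 = False.
From (x3 | ~x4) and x3 = False: x4 = False.
(x4 | ~x6) with x4 = False leaves only ~x6, so x6 = False.
(x2 | x6) with x6 = False leaves only x2, so x2 = True.
In (~x2 | x1), ~x2 is now false; x1 must hold, so x1 = True.
(x9 | ~x1) with x1 = True leaves only x9, so x9 = True.

True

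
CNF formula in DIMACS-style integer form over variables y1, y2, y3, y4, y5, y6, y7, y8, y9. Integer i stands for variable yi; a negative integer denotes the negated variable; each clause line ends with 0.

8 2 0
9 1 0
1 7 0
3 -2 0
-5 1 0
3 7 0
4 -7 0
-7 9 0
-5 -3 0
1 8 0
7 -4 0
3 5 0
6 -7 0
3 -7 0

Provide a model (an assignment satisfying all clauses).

y1 occurs only positively in the remaining clauses — set y1 = True.
y6 occurs only positively in the remaining clauses — set y6 = True.
Set y2 = True and propagate.
  then y3 is forced to True.
  then y5 is forced to False.
Try y4 = False.
  then y7 is forced to False.
y8, y9 are now unconstrained; take y8 = False, y9 = False.
Every clause has at least one true literal under this assignment.

y1=True, y2=True, y3=True, y4=False, y5=False, y6=True, y7=False, y8=False, y9=False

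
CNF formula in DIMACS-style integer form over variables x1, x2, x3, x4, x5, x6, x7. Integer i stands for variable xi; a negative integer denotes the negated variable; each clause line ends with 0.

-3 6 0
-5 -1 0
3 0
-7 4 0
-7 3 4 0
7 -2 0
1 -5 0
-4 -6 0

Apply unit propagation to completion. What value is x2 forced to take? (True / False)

False

(x3) is a unit clause: x3 = True.
From (x6 ∨ ¬x3) and x3 = True: x6 = True.
(¬x6 ∨ ¬x4) with x6 = True leaves only ¬x4, so x4 = False.
(x4 ∨ ¬x7): since x4 = False, the clause reduces to (¬x7). x7 = False.
In (x7 ∨ ¬x2), x7 is now false; ¬x2 must hold, so x2 = False.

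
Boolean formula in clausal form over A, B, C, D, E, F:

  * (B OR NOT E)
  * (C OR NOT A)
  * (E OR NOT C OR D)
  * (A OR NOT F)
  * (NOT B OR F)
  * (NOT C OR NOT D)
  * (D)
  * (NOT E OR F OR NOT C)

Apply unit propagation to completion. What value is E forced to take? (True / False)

False

(D) is a unit clause: D = True.
In (NOT C OR NOT D), NOT D is now false; NOT C must hold, so C = False.
In (C OR NOT A), C is now false; NOT A must hold, so A = False.
In (NOT F OR A), A is now false; NOT F must hold, so F = False.
(F OR NOT B): since F = False, the clause reduces to (NOT B). B = False.
(NOT E OR B) with B = False leaves only NOT E, so E = False.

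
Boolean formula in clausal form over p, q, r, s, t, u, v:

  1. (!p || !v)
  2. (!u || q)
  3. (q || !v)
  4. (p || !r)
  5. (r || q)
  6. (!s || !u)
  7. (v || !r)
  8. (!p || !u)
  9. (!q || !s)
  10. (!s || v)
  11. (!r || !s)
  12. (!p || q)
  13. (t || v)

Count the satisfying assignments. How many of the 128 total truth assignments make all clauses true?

7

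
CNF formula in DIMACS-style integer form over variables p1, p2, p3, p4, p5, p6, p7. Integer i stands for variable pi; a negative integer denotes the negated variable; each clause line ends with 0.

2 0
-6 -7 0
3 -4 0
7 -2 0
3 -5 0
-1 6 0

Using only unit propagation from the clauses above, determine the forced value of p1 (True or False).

False

Unit clause (p2) sets p2 = True.
(p7 | ~p2) with p2 = True leaves only p7, so p7 = True.
(~p7 | ~p6): since p7 = True, the clause reduces to (~p6). p6 = False.
In (~p1 | p6), p6 is now false; ~p1 must hold, so p1 = False.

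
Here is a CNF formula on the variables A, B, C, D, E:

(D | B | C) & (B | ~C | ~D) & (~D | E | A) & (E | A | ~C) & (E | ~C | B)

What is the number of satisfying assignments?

Case analysis on C and B:
  C=1, B=1: D free; 3 ways for (A,E) × 2^1 = 6.
  C=1, B=0: remaining (A,D,E) ∈ {(0,0,1); (1,0,1)} — 2.
  C=0, B=1: 7 of the 8 assignments to (A,D,E) work.
  C=0, B=0: remaining (A,D,E) ∈ {(0,1,1); (1,1,0); (1,1,1)} — 3.
Total: 6 + 2 + 7 + 3 = 18.

18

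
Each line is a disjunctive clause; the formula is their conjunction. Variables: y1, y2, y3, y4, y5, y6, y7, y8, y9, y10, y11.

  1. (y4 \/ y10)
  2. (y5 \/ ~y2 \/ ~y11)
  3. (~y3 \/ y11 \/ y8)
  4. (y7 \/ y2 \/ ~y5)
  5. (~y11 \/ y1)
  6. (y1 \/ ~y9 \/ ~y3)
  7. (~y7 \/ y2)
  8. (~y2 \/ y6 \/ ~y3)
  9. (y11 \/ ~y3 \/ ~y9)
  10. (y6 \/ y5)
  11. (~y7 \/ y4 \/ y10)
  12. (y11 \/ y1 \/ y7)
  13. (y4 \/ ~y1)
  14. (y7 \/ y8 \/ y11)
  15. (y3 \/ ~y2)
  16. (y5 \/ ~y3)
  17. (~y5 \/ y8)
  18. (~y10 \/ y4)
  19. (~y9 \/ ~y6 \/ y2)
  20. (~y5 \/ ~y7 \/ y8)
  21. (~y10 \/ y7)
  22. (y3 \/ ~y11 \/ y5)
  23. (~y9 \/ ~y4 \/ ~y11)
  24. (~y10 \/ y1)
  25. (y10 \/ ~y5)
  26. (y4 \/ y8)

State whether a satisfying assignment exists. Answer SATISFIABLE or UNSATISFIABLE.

SATISFIABLE

y8 occurs only positively in the remaining clauses — set y8 = True.
Pure literal: y9 appears only negated; assign y9 = False.
Set y1 = True and propagate.
  then y4 is forced to True.
Set y2 = False and propagate.
  then y7 is forced to False.
  then y5 is forced to False.
  then y6 is forced to True.
  then y3 is forced to False.
  then y10 is forced to False.
  then y11 is forced to False.
So y1 = 1, y2 = 0, y3 = 0, y4 = 1, y5 = 0, y6 = 1, y7 = 0, y8 = 1, y9 = 0, y10 = 0, y11 = 0 is a satisfying assignment.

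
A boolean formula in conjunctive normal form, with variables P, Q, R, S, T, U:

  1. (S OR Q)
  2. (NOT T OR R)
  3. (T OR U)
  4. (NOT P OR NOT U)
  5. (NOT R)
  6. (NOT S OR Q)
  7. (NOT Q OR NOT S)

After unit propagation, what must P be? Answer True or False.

False

(NOT R) stands alone — R = False.
(NOT T OR R) with R = False leaves only NOT T, so T = False.
From (U OR T) and T = False: U = True.
In (NOT P OR NOT U), NOT U is now false; NOT P must hold, so P = False.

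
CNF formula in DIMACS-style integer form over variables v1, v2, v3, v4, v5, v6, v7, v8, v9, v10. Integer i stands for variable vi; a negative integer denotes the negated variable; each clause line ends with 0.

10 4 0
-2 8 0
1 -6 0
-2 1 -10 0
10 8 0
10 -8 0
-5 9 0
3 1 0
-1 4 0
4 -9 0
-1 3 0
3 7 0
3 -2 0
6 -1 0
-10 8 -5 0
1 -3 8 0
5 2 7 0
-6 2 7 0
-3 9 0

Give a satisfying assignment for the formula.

v1 = 1, v2 = 0, v3 = 1, v4 = 1, v5 = 1, v6 = 1, v7 = 1, v8 = 1, v9 = 1, v10 = 1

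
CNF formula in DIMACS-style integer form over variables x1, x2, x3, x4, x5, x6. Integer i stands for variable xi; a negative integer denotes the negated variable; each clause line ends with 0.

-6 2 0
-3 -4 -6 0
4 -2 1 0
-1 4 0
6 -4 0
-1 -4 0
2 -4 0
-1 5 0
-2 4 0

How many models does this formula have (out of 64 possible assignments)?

6

Satisfying assignments:
  x1=0 x2=0 x3=0 x4=0 x5=0 x6=0
  x1=0 x2=0 x3=0 x4=0 x5=1 x6=0
  x1=0 x2=0 x3=1 x4=0 x5=0 x6=0
  x1=0 x2=0 x3=1 x4=0 x5=1 x6=0
  x1=0 x2=1 x3=0 x4=1 x5=0 x6=1
  x1=0 x2=1 x3=0 x4=1 x5=1 x6=1
Count: 6.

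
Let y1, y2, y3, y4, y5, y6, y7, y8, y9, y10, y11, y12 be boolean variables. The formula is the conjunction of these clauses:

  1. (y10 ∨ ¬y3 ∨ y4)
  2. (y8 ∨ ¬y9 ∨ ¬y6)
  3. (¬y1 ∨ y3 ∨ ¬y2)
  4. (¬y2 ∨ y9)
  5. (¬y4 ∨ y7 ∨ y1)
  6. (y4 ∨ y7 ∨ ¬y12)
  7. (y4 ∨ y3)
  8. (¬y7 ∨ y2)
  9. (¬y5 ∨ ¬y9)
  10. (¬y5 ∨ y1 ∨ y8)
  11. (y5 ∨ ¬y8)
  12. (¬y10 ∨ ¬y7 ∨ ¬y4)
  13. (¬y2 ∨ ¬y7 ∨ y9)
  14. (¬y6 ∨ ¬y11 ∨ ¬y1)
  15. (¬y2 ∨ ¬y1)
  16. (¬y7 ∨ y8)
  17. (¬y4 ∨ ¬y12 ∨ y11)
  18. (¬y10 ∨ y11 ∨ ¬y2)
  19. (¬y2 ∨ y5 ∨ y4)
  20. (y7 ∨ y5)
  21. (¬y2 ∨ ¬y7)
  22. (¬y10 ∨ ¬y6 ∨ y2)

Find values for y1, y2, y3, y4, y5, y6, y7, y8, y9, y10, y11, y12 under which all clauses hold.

y6 occurs only negated in the remaining clauses — set y6 = False.
y12 occurs only negated in the remaining clauses — set y12 = False.
Try y1 = True.
  then y2 is forced to False.
  then y7 is forced to False.
  then y5 is forced to True.
  then y9 is forced to False.
Try y3 = False.
  then y4 is forced to True.
y8, y10, y11 are now unconstrained; take y8 = True, y10 = False, y11 = False.

y1 = T  y2 = F  y3 = F  y4 = T  y5 = T  y6 = F  y7 = F  y8 = T  y9 = F  y10 = F  y11 = F  y12 = F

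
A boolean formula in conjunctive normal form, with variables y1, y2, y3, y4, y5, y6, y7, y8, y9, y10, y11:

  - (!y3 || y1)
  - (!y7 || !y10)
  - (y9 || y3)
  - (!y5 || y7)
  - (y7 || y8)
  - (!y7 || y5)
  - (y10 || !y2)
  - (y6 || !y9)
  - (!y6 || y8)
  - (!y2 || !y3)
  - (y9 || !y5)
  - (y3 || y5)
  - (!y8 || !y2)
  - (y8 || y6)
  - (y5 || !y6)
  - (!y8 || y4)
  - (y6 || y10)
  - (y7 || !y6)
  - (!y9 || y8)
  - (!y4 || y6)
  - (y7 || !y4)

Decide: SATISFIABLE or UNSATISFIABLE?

y1 occurs only positively in the remaining clauses — set y1 = True.
Pure literal: y2 appears only negated; assign y2 = False.
Set y3 = False and propagate.
  then y9 is forced to True.
  then y6 is forced to True.
  then y8 is forced to True.
  then y5 is forced to True.
  then y7 is forced to True.
  then y10 is forced to False.
  then y4 is forced to True.
y11 is now unconstrained; take y11 = True.
Every clause has at least one true literal under this assignment.
So y1=T, y2=F, y3=F, y4=T, y5=T, y6=T, y7=T, y8=T, y9=T, y10=F, y11=T is a satisfying assignment.

SATISFIABLE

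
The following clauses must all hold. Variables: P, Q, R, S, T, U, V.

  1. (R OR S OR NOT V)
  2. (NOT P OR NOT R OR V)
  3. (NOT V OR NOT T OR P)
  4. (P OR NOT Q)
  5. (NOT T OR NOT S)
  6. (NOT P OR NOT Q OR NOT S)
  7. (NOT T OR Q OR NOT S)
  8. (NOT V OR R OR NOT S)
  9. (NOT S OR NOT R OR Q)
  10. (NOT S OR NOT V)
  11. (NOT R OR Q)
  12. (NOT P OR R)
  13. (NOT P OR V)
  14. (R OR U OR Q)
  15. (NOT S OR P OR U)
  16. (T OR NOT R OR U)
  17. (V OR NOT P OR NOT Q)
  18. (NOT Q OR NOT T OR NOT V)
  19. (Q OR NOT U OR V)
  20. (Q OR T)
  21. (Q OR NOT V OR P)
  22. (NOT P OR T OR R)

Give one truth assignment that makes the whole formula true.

P=True, Q=True, R=True, S=False, T=False, U=True, V=True

Set P = True and propagate.
  then R is forced to True.
  then V is forced to True.
  then S is forced to False.
  then Q is forced to True.
  then T is forced to False.
  then U is forced to True.
Every clause has at least one true literal under this assignment.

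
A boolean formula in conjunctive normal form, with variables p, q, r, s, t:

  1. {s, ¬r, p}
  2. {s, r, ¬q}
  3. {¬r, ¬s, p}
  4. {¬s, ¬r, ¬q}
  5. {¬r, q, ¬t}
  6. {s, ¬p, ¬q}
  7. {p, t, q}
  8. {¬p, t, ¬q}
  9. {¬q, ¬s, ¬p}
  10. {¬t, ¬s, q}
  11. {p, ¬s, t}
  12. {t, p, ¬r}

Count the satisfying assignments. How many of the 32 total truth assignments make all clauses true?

7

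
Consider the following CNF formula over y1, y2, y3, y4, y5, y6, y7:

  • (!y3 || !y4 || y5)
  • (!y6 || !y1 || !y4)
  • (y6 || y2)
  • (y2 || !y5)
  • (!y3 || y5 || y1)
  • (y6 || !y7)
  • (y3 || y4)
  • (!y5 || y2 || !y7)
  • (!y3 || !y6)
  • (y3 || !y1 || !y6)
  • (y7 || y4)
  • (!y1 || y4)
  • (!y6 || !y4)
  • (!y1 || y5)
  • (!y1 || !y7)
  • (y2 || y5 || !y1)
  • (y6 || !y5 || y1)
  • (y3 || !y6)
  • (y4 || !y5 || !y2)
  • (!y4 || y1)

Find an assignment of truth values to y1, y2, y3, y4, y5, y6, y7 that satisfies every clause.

y1=True  y2=True  y3=False  y4=True  y5=True  y6=False  y7=False

Check each clause:
  1. (y5 || !y3 || !y4) — y5 is true.
  2. (!y1 || !y4 || !y6) — !y6 is true.
  3. (y2 || y6) — y2 is true.
  4. (!y5 || y2) — y2 is true.
  5. (y1 || y5 || !y3) — y1 is true.
  6. (y6 || !y7) — !y7 is true.
  7. (y4 || y3) — y4 is true.
  8. (!y5 || y2 || !y7) — !y7 is true.
  9. (!y3 || !y6) — !y6 is true.
  10. (y3 || !y6 || !y1) — !y6 is true.
  11. (y4 || y7) — y4 is true.
  12. (!y1 || y4) — y4 is true.
  13. (!y4 || !y6) — !y6 is true.
  14. (y5 || !y1) — y5 is true.
  15. (!y7 || !y1) — !y7 is true.
  16. (y5 || y2 || !y1) — y2 is true.
  17. (y1 || !y5 || y6) — y1 is true.
  18. (!y6 || y3) — !y6 is true.
  19. (!y2 || y4 || !y5) — y4 is true.
  20. (y1 || !y4) — y1 is true.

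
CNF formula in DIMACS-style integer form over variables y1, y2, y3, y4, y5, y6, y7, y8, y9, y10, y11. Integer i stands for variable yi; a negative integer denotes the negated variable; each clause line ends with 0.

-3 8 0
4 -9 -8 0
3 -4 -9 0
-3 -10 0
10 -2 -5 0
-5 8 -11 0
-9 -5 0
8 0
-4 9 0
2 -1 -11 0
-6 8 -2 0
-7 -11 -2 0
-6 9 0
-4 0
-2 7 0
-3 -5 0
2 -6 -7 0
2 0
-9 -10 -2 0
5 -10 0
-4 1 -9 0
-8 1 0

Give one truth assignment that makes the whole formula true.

Unit propagation: (y8) forces y8 = True.
Unit propagation: (¬y4) forces y4 = False.
Unit propagation: (¬y9) forces y9 = False.
(¬y6) is a unit clause, so y6 = False.
Unit propagation: (y2) forces y2 = True.
Unit propagation: (y7) forces y7 = True.
(¬y11) is a unit clause, so y11 = False.
(y1) is a unit clause, so y1 = True.
y3 occurs only negated in the remaining clauses — set y3 = False.
Try y5 = True.
  then y10 is forced to True.

y1=T, y2=T, y3=F, y4=F, y5=T, y6=F, y7=T, y8=T, y9=F, y10=T, y11=F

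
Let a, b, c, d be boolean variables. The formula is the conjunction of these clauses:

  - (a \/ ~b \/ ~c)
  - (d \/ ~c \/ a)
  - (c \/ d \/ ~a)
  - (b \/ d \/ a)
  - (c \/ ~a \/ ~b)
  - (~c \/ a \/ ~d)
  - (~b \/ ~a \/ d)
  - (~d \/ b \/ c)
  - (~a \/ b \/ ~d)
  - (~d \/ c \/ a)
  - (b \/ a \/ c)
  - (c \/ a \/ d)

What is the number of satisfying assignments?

2

The models are:
  a=T b=F c=T d=F
  a=T b=T c=T d=T
That's 2 in total.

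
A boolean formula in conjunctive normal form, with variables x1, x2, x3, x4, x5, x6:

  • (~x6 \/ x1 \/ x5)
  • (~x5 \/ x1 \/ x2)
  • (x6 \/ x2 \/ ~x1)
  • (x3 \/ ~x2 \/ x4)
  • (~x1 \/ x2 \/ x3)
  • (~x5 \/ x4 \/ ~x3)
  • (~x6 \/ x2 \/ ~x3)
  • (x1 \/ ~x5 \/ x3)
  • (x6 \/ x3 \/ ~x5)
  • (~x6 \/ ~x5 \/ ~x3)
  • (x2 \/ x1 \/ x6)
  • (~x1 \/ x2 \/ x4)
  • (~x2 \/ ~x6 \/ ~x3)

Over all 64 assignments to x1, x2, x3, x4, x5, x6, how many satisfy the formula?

Case analysis on x2 and x3:
  x2=1, x3=1: x1 free; 3 ways for (x4,x5,x6) × 2^1 = 6.
  x2=1, x3=0: remaining (x1,x4,x5,x6) ∈ {(0,1,0,0); (1,1,0,0); (1,1,0,1); (1,1,1,1)} — 4.
  x2=0, x3=1: a clause becomes empty — 0.
  x2=0, x3=0: a clause becomes empty — 0.
Total: 6 + 4 + 0 + 0 = 10.

10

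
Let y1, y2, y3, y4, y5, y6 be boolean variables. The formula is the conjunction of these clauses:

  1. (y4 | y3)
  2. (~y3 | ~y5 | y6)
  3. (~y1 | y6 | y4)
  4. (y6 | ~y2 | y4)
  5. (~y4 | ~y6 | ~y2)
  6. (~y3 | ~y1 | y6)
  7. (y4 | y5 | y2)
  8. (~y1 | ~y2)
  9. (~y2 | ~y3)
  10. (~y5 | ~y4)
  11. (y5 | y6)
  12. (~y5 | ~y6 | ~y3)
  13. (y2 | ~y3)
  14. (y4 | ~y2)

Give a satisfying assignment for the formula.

y1=1, y2=0, y3=0, y4=1, y5=0, y6=1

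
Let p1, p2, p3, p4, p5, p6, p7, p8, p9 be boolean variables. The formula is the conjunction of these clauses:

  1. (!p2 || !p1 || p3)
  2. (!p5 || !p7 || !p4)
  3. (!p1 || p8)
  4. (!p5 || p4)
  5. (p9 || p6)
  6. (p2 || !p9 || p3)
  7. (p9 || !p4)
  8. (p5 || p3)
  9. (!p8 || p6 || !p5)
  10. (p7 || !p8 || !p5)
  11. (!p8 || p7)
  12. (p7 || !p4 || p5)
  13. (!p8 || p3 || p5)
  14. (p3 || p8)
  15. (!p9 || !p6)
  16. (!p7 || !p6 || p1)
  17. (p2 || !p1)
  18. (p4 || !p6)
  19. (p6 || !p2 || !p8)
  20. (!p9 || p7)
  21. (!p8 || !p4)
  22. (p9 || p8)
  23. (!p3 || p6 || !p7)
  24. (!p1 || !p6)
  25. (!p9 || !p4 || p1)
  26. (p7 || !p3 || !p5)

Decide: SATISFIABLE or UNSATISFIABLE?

p8 = True:
  propagation gives p7=True, p4=False, p5=False, p3=True; an empty clause results — contradiction.
p8 = False:
  propagation gives p1=False, p3=True, p9=True, p6=False; an empty clause results — contradiction.
Every branch closes, so no satisfying assignment exists.

UNSATISFIABLE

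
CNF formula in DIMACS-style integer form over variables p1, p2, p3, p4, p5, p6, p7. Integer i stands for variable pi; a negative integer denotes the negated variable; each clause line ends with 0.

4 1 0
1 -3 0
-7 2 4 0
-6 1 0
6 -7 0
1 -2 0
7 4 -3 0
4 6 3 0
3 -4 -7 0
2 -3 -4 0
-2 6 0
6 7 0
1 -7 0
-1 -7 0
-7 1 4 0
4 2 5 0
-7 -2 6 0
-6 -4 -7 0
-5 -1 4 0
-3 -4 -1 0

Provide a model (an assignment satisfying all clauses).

p1 = T, p2 = T, p3 = F, p4 = F, p5 = F, p6 = T, p7 = F

Try p1 = True.
  then p7 is forced to False.
  then p6 is forced to True.
The remaining clauses are satisfied by p2 = True, p3 = False, p4 = False, p5 = False.
Every clause has at least one true literal under this assignment.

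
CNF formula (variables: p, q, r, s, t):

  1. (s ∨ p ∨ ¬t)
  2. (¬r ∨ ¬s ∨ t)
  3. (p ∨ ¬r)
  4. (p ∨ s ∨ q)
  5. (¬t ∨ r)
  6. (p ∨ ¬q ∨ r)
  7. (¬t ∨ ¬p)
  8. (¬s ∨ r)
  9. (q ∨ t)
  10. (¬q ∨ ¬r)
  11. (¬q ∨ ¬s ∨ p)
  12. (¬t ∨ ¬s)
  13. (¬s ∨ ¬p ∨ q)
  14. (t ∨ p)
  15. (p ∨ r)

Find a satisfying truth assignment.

p=1, q=1, r=0, s=0, t=0

Check each clause:
  1. (s ∨ p ∨ ¬t) — p is true.
  2. (t ∨ ¬r ∨ ¬s) — ¬s is true.
  3. (p ∨ ¬r) — p is true.
  4. (s ∨ p ∨ q) — p is true.
  5. (¬t ∨ r) — ¬t is true.
  6. (r ∨ p ∨ ¬q) — p is true.
  7. (¬t ∨ ¬p) — ¬t is true.
  8. (¬s ∨ r) — ¬s is true.
  9. (t ∨ q) — q is true.
  10. (¬q ∨ ¬r) — ¬r is true.
  11. (p ∨ ¬q ∨ ¬s) — p is true.
  12. (¬s ∨ ¬t) — ¬t is true.
  13. (¬p ∨ q ∨ ¬s) — q is true.
  14. (t ∨ p) — p is true.
  15. (r ∨ p) — p is true.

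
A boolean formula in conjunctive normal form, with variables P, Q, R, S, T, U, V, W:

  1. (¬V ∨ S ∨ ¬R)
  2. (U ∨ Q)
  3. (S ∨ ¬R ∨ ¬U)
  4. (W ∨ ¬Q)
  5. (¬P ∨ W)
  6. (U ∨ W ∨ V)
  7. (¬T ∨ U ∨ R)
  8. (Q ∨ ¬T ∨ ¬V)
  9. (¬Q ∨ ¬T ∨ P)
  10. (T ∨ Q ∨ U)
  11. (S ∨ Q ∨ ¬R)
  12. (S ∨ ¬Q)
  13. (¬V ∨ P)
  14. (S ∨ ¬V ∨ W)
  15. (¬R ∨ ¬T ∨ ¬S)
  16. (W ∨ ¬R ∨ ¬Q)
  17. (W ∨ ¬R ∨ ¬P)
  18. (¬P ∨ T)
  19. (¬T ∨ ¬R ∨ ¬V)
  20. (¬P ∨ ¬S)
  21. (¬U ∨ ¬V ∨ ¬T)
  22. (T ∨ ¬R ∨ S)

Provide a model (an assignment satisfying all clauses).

Pure literal: W appears only positively; assign W = True.
Try P = False.
  then V is forced to False.
Set Q = True and propagate.
  then T is forced to False.
  then S is forced to True.
R, U are now unconstrained; take R = True, U = True.
Check each clause:
  1. (¬R ∨ ¬V ∨ S) — ¬V is true.
  2. (U ∨ Q) — Q is true.
  3. (¬R ∨ S ∨ ¬U) — S is true.
  4. (¬Q ∨ W) — W is true.
  5. (W ∨ ¬P) — W is true.
  6. (W ∨ V ∨ U) — W is true.
  7. (R ∨ ¬T ∨ U) — R is true.
  8. (¬T ∨ ¬V ∨ Q) — ¬V is true.
  9. (P ∨ ¬Q ∨ ¬T) — ¬T is true.
  10. (U ∨ T ∨ Q) — Q is true.
  11. (Q ∨ S ∨ ¬R) — Q is true.
  12. (¬Q ∨ S) — S is true.
  13. (P ∨ ¬V) — ¬V is true.
  14. (¬V ∨ S ∨ W) — W is true.
  15. (¬R ∨ ¬T ∨ ¬S) — ¬T is true.
  16. (W ∨ ¬R ∨ ¬Q) — W is true.
  17. (¬R ∨ ¬P ∨ W) — W is true.
  18. (¬P ∨ T) — ¬P is true.
  19. (¬V ∨ ¬R ∨ ¬T) — ¬V is true.
  20. (¬P ∨ ¬S) — ¬P is true.
  21. (¬T ∨ ¬V ∨ ¬U) — ¬V is true.
  22. (S ∨ T ∨ ¬R) — S is true.

P=F, Q=T, R=T, S=T, T=F, U=T, V=F, W=T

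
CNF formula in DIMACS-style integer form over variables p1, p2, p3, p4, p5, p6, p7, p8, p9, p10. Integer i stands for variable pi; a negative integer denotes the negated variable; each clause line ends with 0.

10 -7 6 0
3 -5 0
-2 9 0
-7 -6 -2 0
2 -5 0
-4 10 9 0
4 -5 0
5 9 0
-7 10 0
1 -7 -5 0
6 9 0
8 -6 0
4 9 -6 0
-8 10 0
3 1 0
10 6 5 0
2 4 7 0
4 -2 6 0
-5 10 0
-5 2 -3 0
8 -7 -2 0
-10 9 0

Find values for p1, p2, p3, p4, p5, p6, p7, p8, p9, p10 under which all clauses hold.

p1 occurs only positively in the remaining clauses — set p1 = True.
Pure literal: p9 appears only positively; assign p9 = True.
Try p2 = True.
Try p3 = True.
Branch on p4: take p4 = True.
The remaining clauses are satisfied by p5 = False, p6 = False, p7 = False, p8 = True, p10 = True.

p1=1, p2=1, p3=1, p4=1, p5=0, p6=0, p7=0, p8=1, p9=1, p10=1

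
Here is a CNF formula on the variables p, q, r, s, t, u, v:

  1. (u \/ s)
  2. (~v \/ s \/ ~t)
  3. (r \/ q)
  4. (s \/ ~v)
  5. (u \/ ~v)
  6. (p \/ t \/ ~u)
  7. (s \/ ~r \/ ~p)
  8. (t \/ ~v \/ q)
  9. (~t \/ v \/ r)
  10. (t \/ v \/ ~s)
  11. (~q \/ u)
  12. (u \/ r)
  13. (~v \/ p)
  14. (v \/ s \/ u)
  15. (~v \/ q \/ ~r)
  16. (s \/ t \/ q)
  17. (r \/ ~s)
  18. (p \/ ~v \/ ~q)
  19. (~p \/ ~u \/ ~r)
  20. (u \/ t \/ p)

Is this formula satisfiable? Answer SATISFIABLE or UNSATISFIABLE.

Try p = True.
For the remaining variables, q = True, r = False, s = False, t = False, u = True, v = False works.
Every clause has at least one true literal under this assignment.
So p=T, q=T, r=F, s=F, t=F, u=T, v=F is a satisfying assignment.

SATISFIABLE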